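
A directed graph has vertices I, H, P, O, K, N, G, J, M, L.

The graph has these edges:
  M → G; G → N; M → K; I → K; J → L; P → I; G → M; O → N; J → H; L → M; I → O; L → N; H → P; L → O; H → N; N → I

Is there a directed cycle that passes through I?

Yes

I is on a cycle iff I can reach itself via ≥1 edge.
I → O → N → I — yes.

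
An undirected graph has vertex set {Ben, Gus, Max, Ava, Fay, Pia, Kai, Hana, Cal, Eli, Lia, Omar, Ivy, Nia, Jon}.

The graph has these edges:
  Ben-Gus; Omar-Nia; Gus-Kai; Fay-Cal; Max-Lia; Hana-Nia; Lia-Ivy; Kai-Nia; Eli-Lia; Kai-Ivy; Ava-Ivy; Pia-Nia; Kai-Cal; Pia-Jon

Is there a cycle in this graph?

DFS, tracking each vertex's parent; an edge to a visited non-parent vertex closes a cycle.
Start from Eli:
visit Eli (parent –)
  visit Lia (parent Eli)
    visit Max (parent Lia)
      Max–Lia: parent, skip
    visit Ivy (parent Lia)
      Ivy–Lia: parent, skip
      visit Ava (parent Ivy)
        Ava–Ivy: parent, skip
      visit Kai (parent Ivy)
        Kai–Ivy: parent, skip
        visit Gus (parent Kai)
          visit Ben (parent Gus)
            Ben–Gus: parent, skip
          Gus–Kai: parent, skip
        visit Cal (parent Kai)
          visit Fay (parent Cal)
            Fay–Cal: parent, skip
          Cal–Kai: parent, skip
        visit Nia (parent Kai)
          Nia–Kai: parent, skip
          visit Omar (parent Nia)
            Omar–Nia: parent, skip
          visit Pia (parent Nia)
            Pia–Nia: parent, skip
            visit Jon (parent Pia)
              Jon–Pia: parent, skip
          visit Hana (parent Nia)
            Hana–Nia: parent, skip
    Lia–Eli: parent, skip
No non-parent visited neighbor found — the graph is a forest.

No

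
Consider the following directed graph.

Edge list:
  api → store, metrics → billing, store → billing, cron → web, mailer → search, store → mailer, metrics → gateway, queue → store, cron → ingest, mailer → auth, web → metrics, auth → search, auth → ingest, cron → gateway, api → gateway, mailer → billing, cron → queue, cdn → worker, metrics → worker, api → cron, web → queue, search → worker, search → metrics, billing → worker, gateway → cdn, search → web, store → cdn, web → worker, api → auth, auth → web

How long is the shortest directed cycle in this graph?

For each vertex v, BFS finds the shortest path from v back to v.
The shortest such closed walk is store → mailer → auth → web → queue → store, length 5.

5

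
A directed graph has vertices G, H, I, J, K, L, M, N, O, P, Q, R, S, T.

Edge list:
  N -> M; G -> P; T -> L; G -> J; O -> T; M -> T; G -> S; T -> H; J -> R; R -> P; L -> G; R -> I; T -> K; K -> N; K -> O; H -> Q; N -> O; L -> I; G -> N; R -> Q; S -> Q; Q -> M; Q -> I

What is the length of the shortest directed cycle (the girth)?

3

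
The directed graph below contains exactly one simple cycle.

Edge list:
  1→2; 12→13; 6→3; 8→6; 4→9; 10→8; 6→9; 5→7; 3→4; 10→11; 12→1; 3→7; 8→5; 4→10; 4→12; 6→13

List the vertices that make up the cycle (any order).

3, 4, 6, 8, 10

DFS with gray/black marking from 4:
4 gray
  9 gray
  9 black
  12 gray
    13 gray
    13 black
    1 gray
      2 gray
      2 black
    1 black
  12 black
  10 gray
    11 gray
    11 black
    8 gray
      6 gray
        6→9: 9 black — skip
        3 gray
          7 gray
          7 black
          3→4: 4 is gray → back edge
Back edge closes the cycle 4 → 10 → 8 → 6 → 3 → 4; its vertices are {3, 4, 6, 8, 10}.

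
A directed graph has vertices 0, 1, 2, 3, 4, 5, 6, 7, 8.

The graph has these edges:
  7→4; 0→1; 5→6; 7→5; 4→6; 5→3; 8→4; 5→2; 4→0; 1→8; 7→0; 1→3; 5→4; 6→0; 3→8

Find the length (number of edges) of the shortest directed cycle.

4

For each vertex v, BFS finds the shortest path from v back to v.
The shortest such closed walk is 4 → 0 → 1 → 8 → 4, length 4.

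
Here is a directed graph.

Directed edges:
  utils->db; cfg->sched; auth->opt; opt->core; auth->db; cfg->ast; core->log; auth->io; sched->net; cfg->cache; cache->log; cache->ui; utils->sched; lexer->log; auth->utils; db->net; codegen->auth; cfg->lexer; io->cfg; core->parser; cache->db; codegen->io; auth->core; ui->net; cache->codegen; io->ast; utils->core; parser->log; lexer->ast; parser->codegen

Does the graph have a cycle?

DFS with white/gray/black marking, starting from net:
net gray
net black
cache gray
  log gray
  log black
  db gray
    db→net: net black — skip
  db black
  codegen gray
    io gray
      cfg gray
        ast gray
        ast black
        cfg→cache: cache is gray → back edge
Back edge found, so a cycle exists: cache → codegen → io → cfg → cache.

Yes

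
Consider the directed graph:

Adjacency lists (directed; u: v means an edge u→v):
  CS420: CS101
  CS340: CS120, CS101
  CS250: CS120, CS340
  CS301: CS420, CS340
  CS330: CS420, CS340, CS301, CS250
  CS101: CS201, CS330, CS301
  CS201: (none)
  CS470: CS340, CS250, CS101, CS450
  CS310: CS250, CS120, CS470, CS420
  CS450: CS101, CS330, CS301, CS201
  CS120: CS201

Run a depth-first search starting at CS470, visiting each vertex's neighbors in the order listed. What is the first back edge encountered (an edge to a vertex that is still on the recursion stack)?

DFS from CS470 (visiting each vertex's neighbors in the order listed); mark gray on enter, black on exit:
CS470 gray
  CS340 gray
    CS120 gray
      CS201 gray
      CS201 black
    CS120 black
    CS101 gray
      CS101→CS201: CS201 black — skip
      CS330 gray
        CS420 gray
          CS420→CS101: CS101 is gray → back edge
First back edge: CS420 → CS101.

CS420->CS101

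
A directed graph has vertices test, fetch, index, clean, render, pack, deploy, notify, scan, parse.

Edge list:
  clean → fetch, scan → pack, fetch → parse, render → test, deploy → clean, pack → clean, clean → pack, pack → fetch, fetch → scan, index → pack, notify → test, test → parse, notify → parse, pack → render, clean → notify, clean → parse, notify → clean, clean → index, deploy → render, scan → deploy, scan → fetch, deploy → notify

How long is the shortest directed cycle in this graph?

For each vertex v, BFS finds the shortest path from v back to v.
The shortest such closed walk is scan → fetch → scan, length 2.

2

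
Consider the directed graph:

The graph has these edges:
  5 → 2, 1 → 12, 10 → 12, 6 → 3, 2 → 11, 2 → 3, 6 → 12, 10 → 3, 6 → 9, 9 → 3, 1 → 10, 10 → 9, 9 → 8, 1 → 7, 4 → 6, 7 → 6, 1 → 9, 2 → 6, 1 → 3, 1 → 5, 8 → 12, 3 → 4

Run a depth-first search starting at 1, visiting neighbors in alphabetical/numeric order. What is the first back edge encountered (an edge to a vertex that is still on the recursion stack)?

DFS from 1 (visiting neighbors in alphabetical/numeric order); mark gray on enter, black on exit:
1 gray
  3 gray
    4 gray
      6 gray
        6→3: 3 is gray → back edge
First back edge: 6 → 3.

6->3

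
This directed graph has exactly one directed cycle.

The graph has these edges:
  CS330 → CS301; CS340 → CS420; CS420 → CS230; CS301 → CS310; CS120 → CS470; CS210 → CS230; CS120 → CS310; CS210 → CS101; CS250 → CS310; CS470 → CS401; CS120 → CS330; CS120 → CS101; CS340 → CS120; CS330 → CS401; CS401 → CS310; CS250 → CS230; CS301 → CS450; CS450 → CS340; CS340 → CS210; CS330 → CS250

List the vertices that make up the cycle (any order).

CS120, CS301, CS330, CS340, CS450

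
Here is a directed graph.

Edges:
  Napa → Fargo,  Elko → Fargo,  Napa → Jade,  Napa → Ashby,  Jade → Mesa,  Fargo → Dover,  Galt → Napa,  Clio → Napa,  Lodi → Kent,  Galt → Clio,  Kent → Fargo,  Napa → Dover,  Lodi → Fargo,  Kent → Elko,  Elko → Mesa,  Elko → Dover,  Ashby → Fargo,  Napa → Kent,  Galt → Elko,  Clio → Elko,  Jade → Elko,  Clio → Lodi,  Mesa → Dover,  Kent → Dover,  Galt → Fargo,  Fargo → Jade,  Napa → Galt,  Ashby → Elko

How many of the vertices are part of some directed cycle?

6

A vertex is on a directed cycle iff it belongs to a strongly connected component of size ≥ 2 (or has a self-loop).
The vertices on cycles are {Clio, Elko, Galt, Jade, Napa, Fargo} — 6 in total.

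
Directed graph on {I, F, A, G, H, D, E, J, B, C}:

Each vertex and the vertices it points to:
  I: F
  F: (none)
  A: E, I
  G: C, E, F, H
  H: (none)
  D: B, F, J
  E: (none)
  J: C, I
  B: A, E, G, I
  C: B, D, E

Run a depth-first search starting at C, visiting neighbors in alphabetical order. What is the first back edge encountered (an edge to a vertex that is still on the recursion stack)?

G->C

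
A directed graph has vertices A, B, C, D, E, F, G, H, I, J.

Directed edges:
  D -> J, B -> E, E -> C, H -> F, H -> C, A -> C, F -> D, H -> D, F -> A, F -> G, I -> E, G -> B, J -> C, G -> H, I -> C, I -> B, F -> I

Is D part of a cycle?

No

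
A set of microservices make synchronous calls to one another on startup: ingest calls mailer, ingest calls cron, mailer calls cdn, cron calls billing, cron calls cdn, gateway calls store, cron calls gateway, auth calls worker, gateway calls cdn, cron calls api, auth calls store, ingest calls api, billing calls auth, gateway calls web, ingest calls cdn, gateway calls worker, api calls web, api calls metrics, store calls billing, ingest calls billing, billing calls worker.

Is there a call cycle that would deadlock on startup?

Yes

DFS with white/gray/black marking, starting from cron:
cron gray
  gateway gray
    web gray
    web black
    cdn gray
    cdn black
    worker gray
    worker black
    store gray
      billing gray
        auth gray
          auth→worker: worker black — skip
          auth→store: store is gray → back edge
Back edge found, so a cycle exists: store → billing → auth → store.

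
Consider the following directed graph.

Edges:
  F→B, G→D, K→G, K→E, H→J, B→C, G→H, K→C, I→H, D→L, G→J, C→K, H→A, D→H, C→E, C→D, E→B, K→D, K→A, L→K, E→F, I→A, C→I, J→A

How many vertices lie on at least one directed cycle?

8

A vertex is on a directed cycle iff it belongs to a strongly connected component of size ≥ 2 (or has a self-loop).
The vertices on cycles are {B, C, D, E, F, G, K, L} — 8 in total.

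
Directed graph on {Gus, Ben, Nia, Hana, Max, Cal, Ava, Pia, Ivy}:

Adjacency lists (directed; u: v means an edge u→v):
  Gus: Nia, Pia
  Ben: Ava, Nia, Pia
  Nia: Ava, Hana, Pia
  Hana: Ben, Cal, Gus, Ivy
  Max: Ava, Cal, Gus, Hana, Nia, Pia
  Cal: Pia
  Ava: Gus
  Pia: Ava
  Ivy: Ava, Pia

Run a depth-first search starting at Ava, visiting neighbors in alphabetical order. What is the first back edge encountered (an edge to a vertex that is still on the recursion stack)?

Nia->Ava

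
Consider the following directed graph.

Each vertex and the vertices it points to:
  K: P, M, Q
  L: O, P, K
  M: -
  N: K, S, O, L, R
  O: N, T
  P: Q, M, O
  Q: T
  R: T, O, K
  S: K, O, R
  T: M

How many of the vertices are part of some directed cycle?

7

A vertex is on a directed cycle iff it belongs to a strongly connected component of size ≥ 2 (or has a self-loop).
The vertices on cycles are {K, L, N, O, P, R, S} — 7 in total.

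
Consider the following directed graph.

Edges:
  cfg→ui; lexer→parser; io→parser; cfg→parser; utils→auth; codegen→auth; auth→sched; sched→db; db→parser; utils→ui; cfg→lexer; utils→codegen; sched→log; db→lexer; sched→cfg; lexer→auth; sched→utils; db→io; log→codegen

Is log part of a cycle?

Yes

log is on a cycle iff log can reach itself via ≥1 edge.
log → codegen → auth → sched → log — yes.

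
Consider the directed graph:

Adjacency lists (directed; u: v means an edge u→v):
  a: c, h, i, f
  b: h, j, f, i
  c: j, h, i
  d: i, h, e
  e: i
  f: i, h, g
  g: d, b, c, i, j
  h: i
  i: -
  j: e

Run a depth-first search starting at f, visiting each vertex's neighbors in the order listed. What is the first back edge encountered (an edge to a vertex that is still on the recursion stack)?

b->f

DFS from f (visiting each vertex's neighbors in the order listed); mark gray on enter, black on exit:
f gray
  i gray
  i black
  h gray
    h→i: i black — skip
  h black
  g gray
    d gray
      d→i: i black — skip
      d→h: h black — skip
      e gray
        e→i: i black — skip
      e black
    d black
    b gray
      b→h: h black — skip
      j gray
        j→e: e black — skip
      j black
      b→f: f is gray → back edge
First back edge: b → f.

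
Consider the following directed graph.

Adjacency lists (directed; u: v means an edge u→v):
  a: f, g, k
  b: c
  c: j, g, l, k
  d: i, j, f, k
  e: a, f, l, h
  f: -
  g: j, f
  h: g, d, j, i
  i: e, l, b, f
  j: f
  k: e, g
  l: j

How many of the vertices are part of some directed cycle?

A vertex is on a directed cycle iff it belongs to a strongly connected component of size ≥ 2 (or has a self-loop).
The vertices on cycles are {a, b, c, d, e, h, i, k} — 8 in total.

8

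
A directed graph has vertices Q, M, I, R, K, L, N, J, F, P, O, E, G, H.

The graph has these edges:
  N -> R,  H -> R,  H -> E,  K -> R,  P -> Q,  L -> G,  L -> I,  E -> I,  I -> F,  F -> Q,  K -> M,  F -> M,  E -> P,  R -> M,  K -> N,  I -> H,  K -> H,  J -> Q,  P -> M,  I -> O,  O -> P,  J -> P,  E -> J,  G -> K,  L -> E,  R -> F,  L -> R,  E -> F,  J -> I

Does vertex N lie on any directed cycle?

N lies on a cycle iff there is a path from N back to itself.
Exploring from N, it never reaches itself; equivalently, its strongly connected component is a singleton.

No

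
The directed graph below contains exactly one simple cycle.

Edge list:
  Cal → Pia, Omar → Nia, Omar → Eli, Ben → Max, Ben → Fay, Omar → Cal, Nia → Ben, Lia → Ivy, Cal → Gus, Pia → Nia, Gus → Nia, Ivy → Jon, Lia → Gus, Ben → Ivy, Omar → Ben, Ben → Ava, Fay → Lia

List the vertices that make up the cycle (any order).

Ben, Fay, Gus, Lia, Nia

DFS with gray/black marking from Ben:
Ben gray
  Ava gray
  Ava black
  Fay gray
    Lia gray
      Gus gray
        Nia gray
          Nia→Ben: Ben is gray → back edge
Back edge closes the cycle Ben → Fay → Lia → Gus → Nia → Ben; its vertices are {Ben, Fay, Gus, Lia, Nia}.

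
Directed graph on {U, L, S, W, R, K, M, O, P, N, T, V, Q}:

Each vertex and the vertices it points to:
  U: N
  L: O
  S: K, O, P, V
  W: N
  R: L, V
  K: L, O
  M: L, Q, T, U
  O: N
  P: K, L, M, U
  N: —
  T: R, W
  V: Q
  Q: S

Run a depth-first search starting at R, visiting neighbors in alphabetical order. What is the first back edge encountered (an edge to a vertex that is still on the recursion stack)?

DFS from R (visiting neighbors in alphabetical order); mark gray on enter, black on exit:
R gray
  L gray
    O gray
      N gray
      N black
    O black
  L black
  V gray
    Q gray
      S gray
        K gray
          K→L: L black — skip
          K→O: O black — skip
        K black
        S→O: O black — skip
        P gray
          P→K: K black — skip
          P→L: L black — skip
          M gray
            M→L: L black — skip
            M→Q: Q is gray → back edge
First back edge: M → Q.

M->Q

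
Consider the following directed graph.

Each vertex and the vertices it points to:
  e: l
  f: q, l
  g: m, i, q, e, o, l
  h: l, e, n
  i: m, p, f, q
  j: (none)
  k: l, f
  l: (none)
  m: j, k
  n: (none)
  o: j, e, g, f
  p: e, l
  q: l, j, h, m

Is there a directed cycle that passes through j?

No

j lies on a cycle iff there is a path from j back to itself.
Exploring from j, it never reaches itself; equivalently, its strongly connected component is a singleton.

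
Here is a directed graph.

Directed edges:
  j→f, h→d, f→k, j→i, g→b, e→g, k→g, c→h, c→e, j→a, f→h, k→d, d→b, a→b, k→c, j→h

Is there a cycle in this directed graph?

DFS with white/gray/black marking, starting from d:
d gray
  b gray
  b black
d black
c gray
  h gray
    h→d: d black — skip
  h black
  e gray
    g gray
      g→b: b black — skip
    g black
  e black
c black
f gray
  k gray
    k→d: d black — skip
    k→c: c black — skip
    k→g: g black — skip
  k black
  f→h: h black — skip
f black
a gray
  a→b: b black — skip
a black
j gray
  i gray
  i black
  j→f: f black — skip
  j→a: a black — skip
  j→h: h black — skip
j black
Every edge goes to a white or black vertex — no back edge, so the graph is acyclic.

No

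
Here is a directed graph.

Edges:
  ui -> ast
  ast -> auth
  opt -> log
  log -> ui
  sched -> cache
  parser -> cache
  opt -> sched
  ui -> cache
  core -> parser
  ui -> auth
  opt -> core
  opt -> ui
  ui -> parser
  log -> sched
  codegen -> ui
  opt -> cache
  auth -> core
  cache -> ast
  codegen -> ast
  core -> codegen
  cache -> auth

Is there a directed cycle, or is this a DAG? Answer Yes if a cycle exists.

Yes

DFS with white/gray/black marking, starting from ast:
ast gray
  auth gray
    core gray
      codegen gray
        codegen→ast: ast is gray → back edge
Back edge found, so a cycle exists: ast → auth → core → codegen → ast.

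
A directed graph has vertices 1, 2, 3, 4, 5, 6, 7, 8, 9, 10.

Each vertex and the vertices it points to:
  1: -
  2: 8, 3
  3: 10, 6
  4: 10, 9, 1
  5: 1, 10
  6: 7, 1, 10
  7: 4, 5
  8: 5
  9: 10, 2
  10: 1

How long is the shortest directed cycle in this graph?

6

For each vertex v, BFS finds the shortest path from v back to v.
The shortest such closed walk is 9 → 2 → 3 → 6 → 7 → 4 → 9, length 6.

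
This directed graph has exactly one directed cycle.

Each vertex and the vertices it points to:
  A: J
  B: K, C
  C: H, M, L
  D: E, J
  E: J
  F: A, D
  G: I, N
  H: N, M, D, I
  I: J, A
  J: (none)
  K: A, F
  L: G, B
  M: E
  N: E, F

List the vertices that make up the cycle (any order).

B, C, L

DFS with gray/black marking from L:
L gray
  G gray
    I gray
      J gray
      J black
      A gray
        A→J: J black — skip
      A black
    I black
    N gray
      E gray
        E→J: J black — skip
      E black
      F gray
        F→A: A black — skip
        D gray
          D→E: E black — skip
          D→J: J black — skip
        D black
      F black
    N black
  G black
  B gray
    K gray
      K→A: A black — skip
      K→F: F black — skip
    K black
    C gray
      H gray
        H→N: N black — skip
        M gray
          M→E: E black — skip
        M black
        H→D: D black — skip
        H→I: I black — skip
      H black
      C→M: M black — skip
      C→L: L is gray → back edge
Back edge closes the cycle L → B → C → L; its vertices are {B, C, L}.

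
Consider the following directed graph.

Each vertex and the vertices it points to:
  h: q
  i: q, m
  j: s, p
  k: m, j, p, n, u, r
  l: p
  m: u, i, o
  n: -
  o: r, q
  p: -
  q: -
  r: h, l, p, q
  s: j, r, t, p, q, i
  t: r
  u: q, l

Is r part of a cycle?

No

r lies on a cycle iff there is a path from r back to itself.
Exploring from r, it never reaches itself; equivalently, its strongly connected component is a singleton.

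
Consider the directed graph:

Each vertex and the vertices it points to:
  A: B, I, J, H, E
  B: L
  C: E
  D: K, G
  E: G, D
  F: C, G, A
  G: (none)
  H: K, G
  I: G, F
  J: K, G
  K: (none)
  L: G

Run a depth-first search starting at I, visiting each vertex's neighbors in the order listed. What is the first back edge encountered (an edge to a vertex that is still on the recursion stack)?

A->I

DFS from I (visiting each vertex's neighbors in the order listed); mark gray on enter, black on exit:
I gray
  G gray
  G black
  F gray
    C gray
      E gray
        E→G: G black — skip
        D gray
          K gray
          K black
          D→G: G black — skip
        D black
      E black
    C black
    F→G: G black — skip
    A gray
      B gray
        L gray
          L→G: G black — skip
        L black
      B black
      A→I: I is gray → back edge
First back edge: A → I.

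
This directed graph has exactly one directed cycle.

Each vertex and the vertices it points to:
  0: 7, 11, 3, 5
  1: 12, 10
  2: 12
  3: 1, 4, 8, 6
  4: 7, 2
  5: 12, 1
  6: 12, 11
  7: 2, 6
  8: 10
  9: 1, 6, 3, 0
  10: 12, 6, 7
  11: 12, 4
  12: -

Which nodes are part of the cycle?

4, 6, 7, 11

DFS with gray/black marking from 11:
11 gray
  12 gray
  12 black
  4 gray
    7 gray
      2 gray
        2→12: 12 black — skip
      2 black
      6 gray
        6→12: 12 black — skip
        6→11: 11 is gray → back edge
Back edge closes the cycle 11 → 4 → 7 → 6 → 11; its vertices are {4, 6, 7, 11}.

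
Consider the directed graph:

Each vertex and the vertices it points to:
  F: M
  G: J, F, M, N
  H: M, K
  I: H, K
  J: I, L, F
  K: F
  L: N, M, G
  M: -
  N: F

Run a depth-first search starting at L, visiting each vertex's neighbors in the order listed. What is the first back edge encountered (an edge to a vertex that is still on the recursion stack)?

DFS from L (visiting each vertex's neighbors in the order listed); mark gray on enter, black on exit:
L gray
  N gray
    F gray
      M gray
      M black
    F black
  N black
  L→M: M black — skip
  G gray
    J gray
      I gray
        H gray
          H→M: M black — skip
          K gray
            K→F: F black — skip
          K black
        H black
        I→K: K black — skip
      I black
      J→L: L is gray → back edge
First back edge: J → L.

J->L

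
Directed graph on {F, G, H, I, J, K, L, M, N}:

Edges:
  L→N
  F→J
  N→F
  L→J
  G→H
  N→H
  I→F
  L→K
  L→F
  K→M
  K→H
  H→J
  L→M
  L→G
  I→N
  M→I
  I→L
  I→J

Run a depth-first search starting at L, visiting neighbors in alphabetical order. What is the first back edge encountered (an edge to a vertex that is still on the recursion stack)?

DFS from L (visiting neighbors in alphabetical order); mark gray on enter, black on exit:
L gray
  F gray
    J gray
    J black
  F black
  G gray
    H gray
      H→J: J black — skip
    H black
  G black
  L→J: J black — skip
  K gray
    K→H: H black — skip
    M gray
      I gray
        I→F: F black — skip
        I→J: J black — skip
        I→L: L is gray → back edge
First back edge: I → L.

I->L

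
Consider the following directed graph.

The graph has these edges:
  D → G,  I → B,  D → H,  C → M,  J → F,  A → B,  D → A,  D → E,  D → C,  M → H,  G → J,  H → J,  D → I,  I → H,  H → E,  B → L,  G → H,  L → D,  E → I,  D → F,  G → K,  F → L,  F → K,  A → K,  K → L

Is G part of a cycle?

G is on a cycle iff G can reach itself via ≥1 edge.
G → K → L → D → G — yes.

Yes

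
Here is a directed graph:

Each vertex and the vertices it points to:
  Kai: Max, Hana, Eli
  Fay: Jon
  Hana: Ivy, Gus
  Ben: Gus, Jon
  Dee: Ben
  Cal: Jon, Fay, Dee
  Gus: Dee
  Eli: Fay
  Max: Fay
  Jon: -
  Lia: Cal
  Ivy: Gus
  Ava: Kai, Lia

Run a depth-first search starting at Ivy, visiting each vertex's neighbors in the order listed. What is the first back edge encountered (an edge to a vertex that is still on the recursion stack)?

DFS from Ivy (visiting each vertex's neighbors in the order listed); mark gray on enter, black on exit:
Ivy gray
  Gus gray
    Dee gray
      Ben gray
        Ben→Gus: Gus is gray → back edge
First back edge: Ben → Gus.

Ben->Gus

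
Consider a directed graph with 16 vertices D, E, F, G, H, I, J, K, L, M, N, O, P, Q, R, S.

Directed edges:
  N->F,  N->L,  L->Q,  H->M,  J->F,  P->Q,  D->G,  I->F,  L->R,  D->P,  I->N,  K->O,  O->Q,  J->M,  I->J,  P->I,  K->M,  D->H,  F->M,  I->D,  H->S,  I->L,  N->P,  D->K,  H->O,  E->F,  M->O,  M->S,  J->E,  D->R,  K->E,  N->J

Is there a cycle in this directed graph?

DFS with white/gray/black marking, starting from M:
M gray
  S gray
  S black
  O gray
    Q gray
    Q black
  O black
M black
D gray
  R gray
  R black
  G gray
  G black
  H gray
    H→M: M black — skip
    H→O: O black — skip
    H→S: S black — skip
  H black
  P gray
    I gray
      N gray
        J gray
          F gray
            F→M: M black — skip
          F black
          E gray
            E→F: F black — skip
          E black
          J→M: M black — skip
        J black
        N→F: F black — skip
        L gray
          L→R: R black — skip
          L→Q: Q black — skip
        L black
        N→P: P is gray → back edge
Back edge found, so a cycle exists: P → I → N → P.

Yes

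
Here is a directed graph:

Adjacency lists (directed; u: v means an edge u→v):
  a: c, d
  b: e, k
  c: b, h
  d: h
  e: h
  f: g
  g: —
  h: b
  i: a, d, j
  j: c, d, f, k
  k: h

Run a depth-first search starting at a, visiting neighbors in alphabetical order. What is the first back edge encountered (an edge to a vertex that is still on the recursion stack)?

DFS from a (visiting neighbors in alphabetical order); mark gray on enter, black on exit:
a gray
  c gray
    b gray
      e gray
        h gray
          h→b: b is gray → back edge
First back edge: h → b.

h->b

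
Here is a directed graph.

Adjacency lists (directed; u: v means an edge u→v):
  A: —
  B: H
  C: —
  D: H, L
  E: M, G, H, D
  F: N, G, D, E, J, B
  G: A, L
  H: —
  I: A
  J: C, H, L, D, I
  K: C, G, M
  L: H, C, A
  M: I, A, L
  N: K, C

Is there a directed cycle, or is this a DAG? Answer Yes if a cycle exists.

DFS with white/gray/black marking, starting from A:
A gray
A black
B gray
  H gray
  H black
B black
C gray
C black
D gray
  D→H: H black — skip
  L gray
    L→H: H black — skip
    L→C: C black — skip
    L→A: A black — skip
  L black
D black
E gray
  M gray
    I gray
      I→A: A black — skip
    I black
    M→A: A black — skip
    M→L: L black — skip
  M black
  G gray
    G→A: A black — skip
    G→L: L black — skip
  G black
  E→H: H black — skip
  E→D: D black — skip
E black
F gray
  N gray
    K gray
      K→C: C black — skip
      K→G: G black — skip
      K→M: M black — skip
    K black
    N→C: C black — skip
  N black
  F→G: G black — skip
  F→D: D black — skip
  F→E: E black — skip
  J gray
    J→C: C black — skip
    J→H: H black — skip
    J→L: L black — skip
    J→D: D black — skip
    J→I: I black — skip
  J black
  F→B: B black — skip
F black
Every edge goes to a white or black vertex — no back edge, so the graph is acyclic.

No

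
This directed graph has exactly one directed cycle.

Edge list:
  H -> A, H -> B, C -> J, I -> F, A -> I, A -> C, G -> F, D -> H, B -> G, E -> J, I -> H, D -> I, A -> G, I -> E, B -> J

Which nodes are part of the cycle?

A, H, I

DFS with gray/black marking from H:
H gray
  B gray
    G gray
      F gray
      F black
    G black
    J gray
    J black
  B black
  A gray
    C gray
      C→J: J black — skip
    C black
    I gray
      I→F: F black — skip
      E gray
        E→J: J black — skip
      E black
      I→H: H is gray → back edge
Back edge closes the cycle H → A → I → H; its vertices are {A, H, I}.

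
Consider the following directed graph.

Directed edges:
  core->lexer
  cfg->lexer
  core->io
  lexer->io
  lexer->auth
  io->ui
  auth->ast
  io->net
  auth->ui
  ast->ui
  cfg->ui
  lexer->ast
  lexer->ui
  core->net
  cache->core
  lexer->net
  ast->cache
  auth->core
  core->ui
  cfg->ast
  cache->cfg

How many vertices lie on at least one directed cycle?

6

A vertex is on a directed cycle iff it belongs to a strongly connected component of size ≥ 2 (or has a self-loop).
The vertices on cycles are {ast, cfg, auth, core, cache, lexer} — 6 in total.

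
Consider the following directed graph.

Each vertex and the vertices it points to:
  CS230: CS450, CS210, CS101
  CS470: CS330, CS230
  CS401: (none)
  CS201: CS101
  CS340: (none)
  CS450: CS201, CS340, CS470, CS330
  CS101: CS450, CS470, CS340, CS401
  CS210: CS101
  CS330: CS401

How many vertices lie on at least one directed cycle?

6

A vertex is on a directed cycle iff it belongs to a strongly connected component of size ≥ 2 (or has a self-loop).
The vertices on cycles are {CS101, CS201, CS210, CS230, CS450, CS470} — 6 in total.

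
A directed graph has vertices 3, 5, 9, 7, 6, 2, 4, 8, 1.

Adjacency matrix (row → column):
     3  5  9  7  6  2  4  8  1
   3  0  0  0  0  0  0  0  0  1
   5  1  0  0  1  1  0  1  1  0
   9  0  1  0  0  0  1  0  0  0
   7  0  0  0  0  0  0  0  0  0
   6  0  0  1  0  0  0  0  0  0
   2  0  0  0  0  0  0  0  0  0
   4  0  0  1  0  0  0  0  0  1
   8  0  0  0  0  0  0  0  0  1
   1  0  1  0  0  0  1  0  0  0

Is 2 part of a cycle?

No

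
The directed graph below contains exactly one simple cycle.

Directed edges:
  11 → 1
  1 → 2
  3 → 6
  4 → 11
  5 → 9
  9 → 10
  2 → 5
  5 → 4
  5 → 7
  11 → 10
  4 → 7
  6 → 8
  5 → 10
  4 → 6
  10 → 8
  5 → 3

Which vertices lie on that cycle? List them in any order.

DFS with gray/black marking from 2:
2 gray
  5 gray
    9 gray
      10 gray
        8 gray
        8 black
      10 black
    9 black
    5→10: 10 black — skip
    4 gray
      11 gray
        1 gray
          1→2: 2 is gray → back edge
Back edge closes the cycle 2 → 5 → 4 → 11 → 1 → 2; its vertices are {1, 2, 4, 5, 11}.

1, 2, 4, 5, 11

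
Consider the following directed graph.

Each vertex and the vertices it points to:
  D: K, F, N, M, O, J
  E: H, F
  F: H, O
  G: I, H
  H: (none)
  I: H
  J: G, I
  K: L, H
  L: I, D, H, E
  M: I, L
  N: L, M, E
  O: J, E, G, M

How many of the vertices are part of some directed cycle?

A vertex is on a directed cycle iff it belongs to a strongly connected component of size ≥ 2 (or has a self-loop).
The vertices on cycles are {D, E, F, K, L, M, N, O} — 8 in total.

8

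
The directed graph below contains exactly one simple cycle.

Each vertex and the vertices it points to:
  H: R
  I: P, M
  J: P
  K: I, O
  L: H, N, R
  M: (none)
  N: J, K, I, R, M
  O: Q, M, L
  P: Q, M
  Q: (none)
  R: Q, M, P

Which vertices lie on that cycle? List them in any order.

DFS with gray/black marking from L:
L gray
  H gray
    R gray
      Q gray
      Q black
      M gray
      M black
      P gray
        P→Q: Q black — skip
        P→M: M black — skip
      P black
    R black
  H black
  N gray
    J gray
      J→P: P black — skip
    J black
    K gray
      I gray
        I→P: P black — skip
        I→M: M black — skip
      I black
      O gray
        O→Q: Q black — skip
        O→M: M black — skip
        O→L: L is gray → back edge
Back edge closes the cycle L → N → K → O → L; its vertices are {K, L, N, O}.

K, L, N, O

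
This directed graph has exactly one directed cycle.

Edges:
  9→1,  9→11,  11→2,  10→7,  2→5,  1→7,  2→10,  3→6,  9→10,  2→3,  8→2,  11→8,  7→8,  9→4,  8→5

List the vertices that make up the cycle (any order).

2, 7, 8, 10

DFS with gray/black marking from 8:
8 gray
  2 gray
    5 gray
    5 black
    3 gray
      6 gray
      6 black
    3 black
    10 gray
      7 gray
        7→8: 8 is gray → back edge
Back edge closes the cycle 8 → 2 → 10 → 7 → 8; its vertices are {2, 7, 8, 10}.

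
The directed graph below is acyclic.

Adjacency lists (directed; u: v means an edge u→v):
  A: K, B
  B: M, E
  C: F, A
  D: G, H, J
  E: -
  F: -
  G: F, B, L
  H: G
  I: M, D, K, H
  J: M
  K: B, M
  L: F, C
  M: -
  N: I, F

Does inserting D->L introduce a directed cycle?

Adding D→L creates a cycle iff L can already reach D.
Explore from L: no path reaches D. The graph stays acyclic.

No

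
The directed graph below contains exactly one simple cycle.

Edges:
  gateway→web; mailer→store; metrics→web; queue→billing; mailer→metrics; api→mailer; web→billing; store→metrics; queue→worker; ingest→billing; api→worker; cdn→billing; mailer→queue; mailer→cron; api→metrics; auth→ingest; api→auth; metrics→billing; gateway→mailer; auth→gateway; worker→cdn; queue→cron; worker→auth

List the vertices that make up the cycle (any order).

auth, queue, mailer, worker, gateway

DFS with gray/black marking from worker:
worker gray
  auth gray
    ingest gray
      billing gray
      billing black
    ingest black
    gateway gray
      mailer gray
        store gray
          metrics gray
            metrics→billing: billing black — skip
            web gray
              web→billing: billing black — skip
            web black
          metrics black
        store black
        mailer→metrics: metrics black — skip
        queue gray
          queue→billing: billing black — skip
          cron gray
          cron black
          queue→worker: worker is gray → back edge
Back edge closes the cycle worker → auth → gateway → mailer → queue → worker; its vertices are {auth, queue, mailer, worker, gateway}.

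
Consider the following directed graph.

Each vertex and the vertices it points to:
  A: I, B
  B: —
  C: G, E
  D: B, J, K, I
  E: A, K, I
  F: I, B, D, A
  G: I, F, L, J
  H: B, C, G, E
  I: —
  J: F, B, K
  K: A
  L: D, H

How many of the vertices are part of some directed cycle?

A vertex is on a directed cycle iff it belongs to a strongly connected component of size ≥ 2 (or has a self-loop).
The vertices on cycles are {C, D, F, G, H, J, L} — 7 in total.

7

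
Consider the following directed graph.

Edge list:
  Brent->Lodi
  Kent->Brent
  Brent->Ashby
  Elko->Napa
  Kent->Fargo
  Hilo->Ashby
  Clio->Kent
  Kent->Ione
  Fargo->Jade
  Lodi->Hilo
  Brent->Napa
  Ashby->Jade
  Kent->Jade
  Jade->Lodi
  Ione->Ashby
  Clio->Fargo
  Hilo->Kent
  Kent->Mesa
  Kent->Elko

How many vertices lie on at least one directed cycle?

8

A vertex is on a directed cycle iff it belongs to a strongly connected component of size ≥ 2 (or has a self-loop).
The vertices on cycles are {Hilo, Ione, Jade, Kent, Lodi, Ashby, Brent, Fargo} — 8 in total.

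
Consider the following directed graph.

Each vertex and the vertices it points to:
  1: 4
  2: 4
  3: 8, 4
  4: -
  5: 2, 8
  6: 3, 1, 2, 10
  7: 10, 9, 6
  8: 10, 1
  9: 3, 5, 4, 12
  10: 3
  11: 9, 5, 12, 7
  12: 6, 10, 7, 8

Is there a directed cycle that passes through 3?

Yes

3 is on a cycle iff 3 can reach itself via ≥1 edge.
3 → 8 → 10 → 3 — yes.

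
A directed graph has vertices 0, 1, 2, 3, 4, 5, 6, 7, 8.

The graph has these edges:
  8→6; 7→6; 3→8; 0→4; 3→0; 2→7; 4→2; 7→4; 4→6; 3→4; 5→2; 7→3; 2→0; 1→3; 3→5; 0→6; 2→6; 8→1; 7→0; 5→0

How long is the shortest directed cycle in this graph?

For each vertex v, BFS finds the shortest path from v back to v.
The shortest such closed walk is 3 → 8 → 1 → 3, length 3.

3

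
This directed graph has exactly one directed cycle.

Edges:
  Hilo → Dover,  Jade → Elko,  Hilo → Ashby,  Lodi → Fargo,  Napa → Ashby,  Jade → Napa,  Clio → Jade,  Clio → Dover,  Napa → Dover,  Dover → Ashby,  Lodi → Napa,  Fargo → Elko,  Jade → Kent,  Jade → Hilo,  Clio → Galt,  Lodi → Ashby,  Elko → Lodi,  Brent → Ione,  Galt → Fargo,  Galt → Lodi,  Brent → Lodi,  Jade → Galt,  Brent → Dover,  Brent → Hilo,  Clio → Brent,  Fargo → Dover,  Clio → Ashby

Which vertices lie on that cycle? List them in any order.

DFS with gray/black marking from Lodi:
Lodi gray
  Ashby gray
  Ashby black
  Napa gray
    Dover gray
      Dover→Ashby: Ashby black — skip
    Dover black
    Napa→Ashby: Ashby black — skip
  Napa black
  Fargo gray
    Fargo→Dover: Dover black — skip
    Elko gray
      Elko→Lodi: Lodi is gray → back edge
Back edge closes the cycle Lodi → Fargo → Elko → Lodi; its vertices are {Elko, Lodi, Fargo}.

Elko, Lodi, Fargo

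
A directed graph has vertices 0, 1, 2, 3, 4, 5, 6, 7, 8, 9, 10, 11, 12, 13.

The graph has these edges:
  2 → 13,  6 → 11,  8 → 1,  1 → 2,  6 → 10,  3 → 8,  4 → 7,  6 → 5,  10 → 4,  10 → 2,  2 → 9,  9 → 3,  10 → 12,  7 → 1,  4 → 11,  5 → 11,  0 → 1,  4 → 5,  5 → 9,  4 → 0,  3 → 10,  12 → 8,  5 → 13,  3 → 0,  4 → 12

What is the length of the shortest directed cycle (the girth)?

For each vertex v, BFS finds the shortest path from v back to v.
The shortest such closed walk is 10 → 2 → 9 → 3 → 10, length 4.

4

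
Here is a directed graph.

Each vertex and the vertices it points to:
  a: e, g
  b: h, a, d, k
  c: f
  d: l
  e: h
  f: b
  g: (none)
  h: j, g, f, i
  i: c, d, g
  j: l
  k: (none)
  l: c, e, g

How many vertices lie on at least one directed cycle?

10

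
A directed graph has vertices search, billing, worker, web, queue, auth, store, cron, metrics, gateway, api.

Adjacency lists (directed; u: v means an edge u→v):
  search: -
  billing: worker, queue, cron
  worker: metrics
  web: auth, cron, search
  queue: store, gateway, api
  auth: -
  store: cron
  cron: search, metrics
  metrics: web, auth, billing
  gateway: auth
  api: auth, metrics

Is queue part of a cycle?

queue is on a cycle iff queue can reach itself via ≥1 edge.
queue → api → metrics → billing → queue — yes.

Yes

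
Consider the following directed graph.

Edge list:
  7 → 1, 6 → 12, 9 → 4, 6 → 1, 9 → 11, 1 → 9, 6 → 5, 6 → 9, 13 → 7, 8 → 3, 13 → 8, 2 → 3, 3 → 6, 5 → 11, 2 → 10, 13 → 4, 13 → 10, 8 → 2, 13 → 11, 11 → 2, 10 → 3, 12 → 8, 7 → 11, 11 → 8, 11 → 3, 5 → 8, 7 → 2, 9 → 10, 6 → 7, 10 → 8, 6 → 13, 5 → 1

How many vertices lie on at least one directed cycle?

12

A vertex is on a directed cycle iff it belongs to a strongly connected component of size ≥ 2 (or has a self-loop).
The vertices on cycles are {1, 2, 3, 5, 6, 7, 8, 9, 10, 11, 12, 13} — 12 in total.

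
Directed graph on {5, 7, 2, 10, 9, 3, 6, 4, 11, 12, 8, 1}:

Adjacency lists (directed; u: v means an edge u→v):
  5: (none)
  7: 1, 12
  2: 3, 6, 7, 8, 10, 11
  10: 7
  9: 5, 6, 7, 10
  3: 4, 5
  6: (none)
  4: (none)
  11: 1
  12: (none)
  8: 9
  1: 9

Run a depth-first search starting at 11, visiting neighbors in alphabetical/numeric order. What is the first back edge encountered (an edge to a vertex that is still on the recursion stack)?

7→1

DFS from 11 (visiting neighbors in alphabetical/numeric order); mark gray on enter, black on exit:
11 gray
  1 gray
    9 gray
      5 gray
      5 black
      6 gray
      6 black
      7 gray
        7→1: 1 is gray → back edge
First back edge: 7 → 1.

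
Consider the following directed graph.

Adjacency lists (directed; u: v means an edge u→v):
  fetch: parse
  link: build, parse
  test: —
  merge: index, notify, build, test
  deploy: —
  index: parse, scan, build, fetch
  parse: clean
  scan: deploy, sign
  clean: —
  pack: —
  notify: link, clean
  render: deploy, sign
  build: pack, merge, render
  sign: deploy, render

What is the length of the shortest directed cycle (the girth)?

2

For each vertex v, BFS finds the shortest path from v back to v.
The shortest such closed walk is merge → build → merge, length 2.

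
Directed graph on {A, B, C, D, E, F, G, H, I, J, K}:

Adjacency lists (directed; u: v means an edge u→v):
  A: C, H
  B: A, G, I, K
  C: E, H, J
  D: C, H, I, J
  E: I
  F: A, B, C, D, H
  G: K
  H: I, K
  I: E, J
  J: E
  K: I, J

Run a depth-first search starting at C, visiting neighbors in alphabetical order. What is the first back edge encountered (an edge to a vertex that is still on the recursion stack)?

I→E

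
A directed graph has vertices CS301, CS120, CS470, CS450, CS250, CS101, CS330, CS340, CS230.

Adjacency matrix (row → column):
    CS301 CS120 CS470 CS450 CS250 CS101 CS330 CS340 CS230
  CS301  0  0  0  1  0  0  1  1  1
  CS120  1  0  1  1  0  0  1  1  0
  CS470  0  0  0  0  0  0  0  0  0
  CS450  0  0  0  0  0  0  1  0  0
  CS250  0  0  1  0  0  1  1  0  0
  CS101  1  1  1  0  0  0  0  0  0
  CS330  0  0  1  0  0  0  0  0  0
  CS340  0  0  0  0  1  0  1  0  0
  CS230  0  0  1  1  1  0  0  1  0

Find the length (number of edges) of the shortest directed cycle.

4

For each vertex v, BFS finds the shortest path from v back to v.
The shortest such closed walk is CS101 → CS120 → CS340 → CS250 → CS101, length 4.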